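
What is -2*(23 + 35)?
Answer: -116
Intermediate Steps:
-2*(23 + 35) = -2*58 = -116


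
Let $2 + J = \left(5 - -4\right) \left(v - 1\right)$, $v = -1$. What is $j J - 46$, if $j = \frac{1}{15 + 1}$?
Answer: $- \frac{189}{4} \approx -47.25$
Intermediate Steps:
$j = \frac{1}{16} \approx 0.0625$
$J = -20$ ($J = -2 + \left(5 - -4\right) \left(-1 - 1\right) = -2 + \left(5 + 4\right) \left(-2\right) = -2 + 9 \left(-2\right) = -2 - 18 = -20$)
$j J - 46 = \frac{1}{16} \left(-20\right) - 46 = - \frac{5}{4} - 46 = - \frac{189}{4}$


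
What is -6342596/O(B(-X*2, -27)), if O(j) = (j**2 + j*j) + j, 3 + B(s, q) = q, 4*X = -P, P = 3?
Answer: -3171298/885 ≈ -3583.4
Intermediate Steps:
X = -3/4 (X = (-1*3)/4 = (1/4)*(-3) = -3/4 ≈ -0.75000)
B(s, q) = -3 + q
O(j) = j + 2*j**2 (O(j) = (j**2 + j**2) + j = 2*j**2 + j = j + 2*j**2)
-6342596/O(B(-X*2, -27)) = -6342596*1/((1 + 2*(-3 - 27))*(-3 - 27)) = -6342596*(-1/(30*(1 + 2*(-30)))) = -6342596*(-1/(30*(1 - 60))) = -6342596/((-30*(-59))) = -6342596/1770 = -6342596*1/1770 = -3171298/885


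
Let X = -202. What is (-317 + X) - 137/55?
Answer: -28682/55 ≈ -521.49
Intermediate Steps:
(-317 + X) - 137/55 = (-317 - 202) - 137/55 = -519 - 137*1/55 = -519 - 137/55 = -28682/55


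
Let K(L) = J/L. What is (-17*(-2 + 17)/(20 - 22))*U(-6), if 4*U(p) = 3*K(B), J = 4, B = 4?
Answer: 765/8 ≈ 95.625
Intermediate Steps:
K(L) = 4/L
U(p) = ¾ (U(p) = (3*(4/4))/4 = (3*(4*(¼)))/4 = (3*1)/4 = (¼)*3 = ¾)
(-17*(-2 + 17)/(20 - 22))*U(-6) = -17*(-2 + 17)/(20 - 22)*(¾) = -255/(-2)*(¾) = -255*(-1)/2*(¾) = -17*(-15/2)*(¾) = (255/2)*(¾) = 765/8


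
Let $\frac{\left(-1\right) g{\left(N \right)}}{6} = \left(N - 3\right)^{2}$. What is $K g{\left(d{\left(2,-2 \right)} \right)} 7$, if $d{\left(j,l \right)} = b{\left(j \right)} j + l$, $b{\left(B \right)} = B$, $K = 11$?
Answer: $-462$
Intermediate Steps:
$d{\left(j,l \right)} = l + j^{2}$ ($d{\left(j,l \right)} = j j + l = j^{2} + l = l + j^{2}$)
$g{\left(N \right)} = - 6 \left(-3 + N\right)^{2}$ ($g{\left(N \right)} = - 6 \left(N - 3\right)^{2} = - 6 \left(-3 + N\right)^{2}$)
$K g{\left(d{\left(2,-2 \right)} \right)} 7 = 11 \left(- 6 \left(-3 - \left(2 - 2^{2}\right)\right)^{2}\right) 7 = 11 \left(- 6 \left(-3 + \left(-2 + 4\right)\right)^{2}\right) 7 = 11 \left(- 6 \left(-3 + 2\right)^{2}\right) 7 = 11 \left(- 6 \left(-1\right)^{2}\right) 7 = 11 \left(\left(-6\right) 1\right) 7 = 11 \left(-6\right) 7 = \left(-66\right) 7 = -462$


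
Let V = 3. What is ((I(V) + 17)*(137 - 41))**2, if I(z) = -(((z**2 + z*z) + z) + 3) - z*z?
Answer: 2359296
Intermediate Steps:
I(z) = -3 - z - 3*z**2 (I(z) = -(((z**2 + z**2) + z) + 3) - z**2 = -((2*z**2 + z) + 3) - z**2 = -((z + 2*z**2) + 3) - z**2 = -(3 + z + 2*z**2) - z**2 = (-3 - z - 2*z**2) - z**2 = -3 - z - 3*z**2)
((I(V) + 17)*(137 - 41))**2 = (((-3 - 1*3 - 3*3**2) + 17)*(137 - 41))**2 = (((-3 - 3 - 3*9) + 17)*96)**2 = (((-3 - 3 - 27) + 17)*96)**2 = ((-33 + 17)*96)**2 = (-16*96)**2 = (-1536)**2 = 2359296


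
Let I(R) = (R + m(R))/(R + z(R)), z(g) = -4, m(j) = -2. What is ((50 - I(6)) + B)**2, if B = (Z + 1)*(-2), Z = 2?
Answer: 1764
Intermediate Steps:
I(R) = (-2 + R)/(-4 + R) (I(R) = (R - 2)/(R - 4) = (-2 + R)/(-4 + R))
B = -6 (B = (2 + 1)*(-2) = 3*(-2) = -6)
((50 - I(6)) + B)**2 = ((50 - (-2 + 6)/(-4 + 6)) - 6)**2 = ((50 - 4/2) - 6)**2 = ((50 - 1*2) - 6)**2 = ((50 - 2) - 6)**2 = (48 - 6)**2 = 42**2 = 1764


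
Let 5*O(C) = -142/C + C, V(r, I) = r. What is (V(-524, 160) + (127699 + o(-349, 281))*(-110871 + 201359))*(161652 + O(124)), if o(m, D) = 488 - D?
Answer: 290041855580815074/155 ≈ 1.8712e+15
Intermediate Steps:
O(C) = -142/(5*C) + C/5 (O(C) = (-142/C + C)/5 = (C - 142/C)/5 = -142/(5*C) + C/5)
(V(-524, 160) + (127699 + o(-349, 281))*(-110871 + 201359))*(161652 + O(124)) = (-524 + (127699 + (488 - 1*281))*(-110871 + 201359))*(161652 + (⅕)*(-142 + 124²)/124) = (-524 + (127699 + (488 - 281))*90488)*(161652 + (⅕)*(1/124)*(-142 + 15376)) = (-524 + (127699 + 207)*90488)*(161652 + (⅕)*(1/124)*15234) = (-524 + 127906*90488)*(161652 + 7617/310) = (-524 + 11573958128)*(50119737/310) = 11573957604*(50119737/310) = 290041855580815074/155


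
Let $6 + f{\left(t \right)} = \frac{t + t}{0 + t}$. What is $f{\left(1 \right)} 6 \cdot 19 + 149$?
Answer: $-307$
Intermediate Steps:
$f{\left(t \right)} = -4$ ($f{\left(t \right)} = -6 + \frac{t + t}{0 + t} = -6 + \frac{2 t}{t} = -6 + 2 = -4$)
$f{\left(1 \right)} 6 \cdot 19 + 149 = - 4 \cdot 6 \cdot 19 + 149 = \left(-4\right) 114 + 149 = -456 + 149 = -307$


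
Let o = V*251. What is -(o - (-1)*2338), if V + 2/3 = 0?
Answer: -6512/3 ≈ -2170.7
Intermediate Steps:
V = -⅔ (V = -⅔ + 0 = -⅔ ≈ -0.66667)
o = -502/3 (o = -⅔*251 = -502/3 ≈ -167.33)
-(o - (-1)*2338) = -(-502/3 - (-1)*2338) = -(-502/3 - 1*(-2338)) = -(-502/3 + 2338) = -1*6512/3 = -6512/3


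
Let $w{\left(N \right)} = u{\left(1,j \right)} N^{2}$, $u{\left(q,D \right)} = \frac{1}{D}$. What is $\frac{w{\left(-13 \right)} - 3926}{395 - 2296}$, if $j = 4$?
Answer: $\frac{15535}{7604} \approx 2.043$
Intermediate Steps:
$w{\left(N \right)} = \frac{N^{2}}{4}$
$\frac{w{\left(-13 \right)} - 3926}{395 - 2296} = \frac{\frac{\left(-13\right)^{2}}{4} - 3926}{395 - 2296} = \frac{\frac{1}{4} \cdot 169 - 3926}{-1901} = \left(\frac{169}{4} - 3926\right) \left(- \frac{1}{1901}\right) = \left(- \frac{15535}{4}\right) \left(- \frac{1}{1901}\right) = \frac{15535}{7604}$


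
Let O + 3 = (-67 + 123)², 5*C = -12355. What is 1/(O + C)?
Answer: 1/662 ≈ 0.0015106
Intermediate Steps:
C = -2471 (C = (⅕)*(-12355) = -2471)
O = 3133 (O = -3 + (-67 + 123)² = -3 + 56² = -3 + 3136 = 3133)
1/(O + C) = 1/(3133 - 2471) = 1/662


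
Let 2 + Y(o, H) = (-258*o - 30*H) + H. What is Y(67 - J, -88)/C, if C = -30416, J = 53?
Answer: 531/15208 ≈ 0.034916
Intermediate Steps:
Y(o, H) = -2 - 258*o - 29*H (Y(o, H) = -2 + ((-258*o - 30*H) + H) = -2 + (-258*o - 29*H) = -2 - 258*o - 29*H)
Y(67 - J, -88)/C = (-2 - 258*(67 - 1*53) - 29*(-88))/(-30416) = (-2 - 258*(67 - 53) + 2552)*(-1/30416) = (-2 - 258*14 + 2552)*(-1/30416) = (-2 - 3612 + 2552)*(-1/30416) = -1062*(-1/30416) = 531/15208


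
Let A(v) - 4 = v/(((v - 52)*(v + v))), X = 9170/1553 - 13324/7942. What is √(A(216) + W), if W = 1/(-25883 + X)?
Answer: √2742233504559092350952253090/26173323396580 ≈ 2.0008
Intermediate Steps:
X = 26067984/6166963 (X = 9170*(1/1553) - 13324*1/7942 = 9170/1553 - 6662/3971 = 26067984/6166963 ≈ 4.2270)
A(v) = 4 + 1/(2*(-52 + v)) (A(v) = 4 + v/(((v - 52)*(v + v))) = 4 + v/(((-52 + v)*(2*v))) = 4 + v/((2*v*(-52 + v))) = 4 + v*(1/(2*v*(-52 + v))) = 4 + 1/(2*(-52 + v)))
W = -6166963/159593435345 (W = 1/(-25883 + 26067984/6166963) = 1/(-159593435345/6166963) = -6166963/159593435345 ≈ -3.8642e-5)
√(A(216) + W) = √((-415 + 8*216)/(2*(-52 + 216)) - 6166963/159593435345) = √((½)*(-415 + 1728)/164 - 6166963/159593435345) = √((½)*(1/164)*1313 - 6166963/159593435345) = √(1313/328 - 6166963/159593435345) = √(209544157844121/52346646793160) = √2742233504559092350952253090/26173323396580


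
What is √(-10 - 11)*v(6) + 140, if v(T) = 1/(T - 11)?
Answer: 140 - I*√21/5 ≈ 140.0 - 0.91652*I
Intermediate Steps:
v(T) = 1/(-11 + T)
√(-10 - 11)*v(6) + 140 = √(-10 - 11)/(-11 + 6) + 140 = √(-21)/(-5) + 140 = (I*√21)*(-⅕) + 140 = -I*√21/5 + 140 = 140 - I*√21/5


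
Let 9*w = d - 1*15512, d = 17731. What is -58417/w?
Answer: -525753/2219 ≈ -236.93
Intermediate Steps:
w = 2219/9 (w = (17731 - 1*15512)/9 = (17731 - 15512)/9 = (⅑)*2219 = 2219/9 ≈ 246.56)
-58417/w = -58417/2219/9 = -58417*9/2219 = -525753/2219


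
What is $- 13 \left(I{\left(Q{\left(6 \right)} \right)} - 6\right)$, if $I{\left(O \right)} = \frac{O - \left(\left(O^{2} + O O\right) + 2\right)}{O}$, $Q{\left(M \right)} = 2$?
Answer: $130$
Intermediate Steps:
$I{\left(O \right)} = \frac{-2 + O - 2 O^{2}}{O}$ ($I{\left(O \right)} = \frac{O - \left(\left(O^{2} + O^{2}\right) + 2\right)}{O} = \frac{O - \left(2 O^{2} + 2\right)}{O} = \frac{O - \left(2 + 2 O^{2}\right)}{O} = \frac{-2 + O - 2 O^{2}}{O}$)
$- 13 \left(I{\left(Q{\left(6 \right)} \right)} - 6\right) = - 13 \left(\left(1 - 4 - \frac{2}{2}\right) - 6\right) = - 13 \left(\left(1 - 4 - 1\right) - 6\right) = - 13 \left(-4 - 6\right) = \left(-13\right) \left(-10\right) = 130$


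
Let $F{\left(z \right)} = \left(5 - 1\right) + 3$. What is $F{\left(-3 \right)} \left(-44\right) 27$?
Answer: $-8316$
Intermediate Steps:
$F{\left(z \right)} = 7$ ($F{\left(z \right)} = 4 + 3 = 7$)
$F{\left(-3 \right)} \left(-44\right) 27 = 7 \left(-44\right) 27 = \left(-308\right) 27 = -8316$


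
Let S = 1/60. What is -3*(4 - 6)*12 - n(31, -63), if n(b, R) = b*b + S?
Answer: -53341/60 ≈ -889.02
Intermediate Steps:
S = 1/60 ≈ 0.016667
n(b, R) = 1/60 + b**2 (n(b, R) = b*b + 1/60 = b**2 + 1/60 = 1/60 + b**2)
-3*(4 - 6)*12 - n(31, -63) = -3*(4 - 6)*12 - (1/60 + 31**2) = -3*(-2)*12 - (1/60 + 961) = 6*12 - 1*57661/60 = 72 - 57661/60 = -53341/60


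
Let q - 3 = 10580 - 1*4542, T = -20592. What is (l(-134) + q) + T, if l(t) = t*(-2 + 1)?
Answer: -14417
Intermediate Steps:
l(t) = -t (l(t) = t*(-1) = -t)
q = 6041 (q = 3 + (10580 - 1*4542) = 3 + (10580 - 4542) = 3 + 6038 = 6041)
(l(-134) + q) + T = (-1*(-134) + 6041) - 20592 = (134 + 6041) - 20592 = 6175 - 20592 = -14417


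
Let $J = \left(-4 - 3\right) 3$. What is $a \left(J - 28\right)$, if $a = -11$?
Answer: $539$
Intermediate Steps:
$J = -21$ ($J = \left(-7\right) 3 = -21$)
$a \left(J - 28\right) = - 11 \left(-21 - 28\right) = \left(-11\right) \left(-49\right) = 539$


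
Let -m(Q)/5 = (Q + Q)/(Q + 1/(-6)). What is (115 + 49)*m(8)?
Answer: -78720/47 ≈ -1674.9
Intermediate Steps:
m(Q) = -10*Q/(-1/6 + Q) (m(Q) = -5*(Q + Q)/(Q + 1/(-6)) = -5*2*Q/(Q - 1/6) = -5*2*Q/(-1/6 + Q) = -10*Q/(-1/6 + Q))
(115 + 49)*m(8) = (115 + 49)*(-60*8/(-1 + 6*8)) = 164*(-60*8/(-1 + 48)) = 164*(-60*8/47) = 164*(-60*8*1/47) = 164*(-480/47) = -78720/47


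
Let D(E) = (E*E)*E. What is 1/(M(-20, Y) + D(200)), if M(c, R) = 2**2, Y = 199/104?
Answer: 1/8000004 ≈ 1.2500e-7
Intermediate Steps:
D(E) = E**3 (D(E) = E**2*E = E**3)
Y = 199/104 (Y = 199*(1/104) = 199/104 ≈ 1.9135)
M(c, R) = 4
1/(M(-20, Y) + D(200)) = 1/(4 + 200**3) = 1/(4 + 8000000) = 1/8000004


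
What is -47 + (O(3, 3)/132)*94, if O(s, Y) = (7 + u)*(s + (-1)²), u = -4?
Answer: -423/11 ≈ -38.455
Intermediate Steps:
O(s, Y) = 3 + 3*s (O(s, Y) = (7 - 4)*(s + (-1)²) = 3*(s + 1) = 3*(1 + s) = 3 + 3*s)
-47 + (O(3, 3)/132)*94 = -47 + ((3 + 3*3)/132)*94 = -47 + ((3 + 9)*(1/132))*94 = -47 + (12*(1/132))*94 = -47 + (1/11)*94 = -47 + 94/11 = -423/11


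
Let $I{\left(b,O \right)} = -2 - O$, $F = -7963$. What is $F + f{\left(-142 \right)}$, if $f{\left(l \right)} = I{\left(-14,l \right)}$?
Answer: $-7823$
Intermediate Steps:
$f{\left(l \right)} = -2 - l$
$F + f{\left(-142 \right)} = -7963 - -140 = -7963 + \left(-2 + 142\right) = -7963 + 140 = -7823$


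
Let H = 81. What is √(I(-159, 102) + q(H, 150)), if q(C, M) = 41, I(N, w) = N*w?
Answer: I*√16177 ≈ 127.19*I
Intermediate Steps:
√(I(-159, 102) + q(H, 150)) = √(-159*102 + 41) = √(-16218 + 41) = √(-16177) = I*√16177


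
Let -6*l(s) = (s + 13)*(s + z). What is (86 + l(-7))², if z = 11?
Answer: 6724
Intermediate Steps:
l(s) = -(11 + s)*(13 + s)/6 (l(s) = -(s + 13)*(s + 11)/6 = -(13 + s)*(11 + s)/6 = -(11 + s)*(13 + s)/6)
(86 + l(-7))² = (86 + (-143/6 - 4*(-7) - ⅙*(-7)²))² = (86 + (-143/6 + 28 - ⅙*49))² = (86 + (-143/6 + 28 - 49/6))² = (86 - 4)² = 82² = 6724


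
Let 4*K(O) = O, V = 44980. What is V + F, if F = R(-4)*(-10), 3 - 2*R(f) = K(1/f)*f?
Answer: 179865/4 ≈ 44966.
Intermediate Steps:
K(O) = O/4
R(f) = 11/8 (R(f) = 3/2 - 1/(4*f)*f/2 = 3/2 - ½*¼ = 3/2 - ⅛ = 11/8)
F = -55/4 (F = (11/8)*(-10) = -55/4 ≈ -13.750)
V + F = 44980 - 55/4 = 179865/4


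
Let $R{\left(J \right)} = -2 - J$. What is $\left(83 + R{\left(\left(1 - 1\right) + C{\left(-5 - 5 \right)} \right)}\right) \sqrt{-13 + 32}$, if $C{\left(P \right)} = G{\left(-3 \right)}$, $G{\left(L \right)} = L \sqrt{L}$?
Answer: $3 \sqrt{19} \left(27 + i \sqrt{3}\right) \approx 353.07 + 22.65 i$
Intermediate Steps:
$G{\left(L \right)} = L^{\frac{3}{2}}$
$C{\left(P \right)} = - 3 i \sqrt{3}$ ($C{\left(P \right)} = \left(-3\right)^{\frac{3}{2}} = - 3 i \sqrt{3}$)
$\left(83 + R{\left(\left(1 - 1\right) + C{\left(-5 - 5 \right)} \right)}\right) \sqrt{-13 + 32} = \left(83 - \left(2 - 3 i \sqrt{3}\right)\right) \sqrt{-13 + 32} = \left(83 - \left(2 - 3 i \sqrt{3}\right)\right) \sqrt{19} = \left(81 + 3 i \sqrt{3}\right) \sqrt{19} = \sqrt{19} \left(81 + 3 i \sqrt{3}\right)$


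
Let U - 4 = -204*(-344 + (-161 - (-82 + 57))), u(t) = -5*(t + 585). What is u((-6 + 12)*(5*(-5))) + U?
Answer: 95749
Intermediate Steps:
u(t) = -2925 - 5*t (u(t) = -5*(585 + t) = -2925 - 5*t)
U = 97924 (U = 4 - 204*(-344 + (-161 - (-82 + 57))) = 4 - 204*(-344 + (-161 - 1*(-25))) = 4 - 204*(-344 + (-161 + 25)) = 4 - 204*(-344 - 136) = 4 - 204*(-480) = 4 + 97920 = 97924)
u((-6 + 12)*(5*(-5))) + U = (-2925 - 5*(-6 + 12)*5*(-5)) + 97924 = (-2925 - 30*(-25)) + 97924 = (-2925 - 5*(-150)) + 97924 = (-2925 + 750) + 97924 = -2175 + 97924 = 95749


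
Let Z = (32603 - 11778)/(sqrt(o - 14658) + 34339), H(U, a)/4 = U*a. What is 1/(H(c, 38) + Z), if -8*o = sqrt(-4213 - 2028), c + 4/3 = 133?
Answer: 1/(60040/3 + 20825/(34339 + sqrt(-14658 - 79*I/8))) ≈ 4.9965e-5 - 0.e-12*I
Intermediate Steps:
c = 395/3 (c = -4/3 + 133 = 395/3 ≈ 131.67)
o = -79*I/8 (o = -sqrt(-4213 - 2028)/8 = -79*I/8 ≈ -9.875*I)
H(U, a) = 4*U*a (H(U, a) = 4*(U*a) = 4*U*a)
Z = 20825/(34339 + sqrt(-14658 - 79*I/8)) (Z = (32603 - 11778)/(sqrt(-79*I/8 - 14658) + 34339) = 20825/(sqrt(-14658 - 79*I/8) + 34339) = 20825/(34339 + sqrt(-14658 - 79*I/8)) ≈ 0.60645 + 0.0021382*I)
1/(H(c, 38) + Z) = 1/(4*(395/3)*38 + 83300/(137356 + sqrt(2)*sqrt(-117264 - 79*I))) = 1/(60040/3 + 83300/(137356 + sqrt(2)*sqrt(-117264 - 79*I)))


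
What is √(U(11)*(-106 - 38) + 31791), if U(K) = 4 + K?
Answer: √29631 ≈ 172.14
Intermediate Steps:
√(U(11)*(-106 - 38) + 31791) = √((4 + 11)*(-106 - 38) + 31791) = √(15*(-144) + 31791) = √(-2160 + 31791) = √29631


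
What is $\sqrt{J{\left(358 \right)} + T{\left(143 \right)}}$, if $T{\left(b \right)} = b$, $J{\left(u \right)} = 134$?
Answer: $\sqrt{277} \approx 16.643$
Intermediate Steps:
$\sqrt{J{\left(358 \right)} + T{\left(143 \right)}} = \sqrt{134 + 143} = \sqrt{277}$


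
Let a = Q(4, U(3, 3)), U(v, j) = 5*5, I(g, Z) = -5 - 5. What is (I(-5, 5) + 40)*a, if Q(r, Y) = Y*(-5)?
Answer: -3750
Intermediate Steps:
I(g, Z) = -10
U(v, j) = 25
Q(r, Y) = -5*Y
a = -125 (a = -5*25 = -125)
(I(-5, 5) + 40)*a = (-10 + 40)*(-125) = 30*(-125) = -3750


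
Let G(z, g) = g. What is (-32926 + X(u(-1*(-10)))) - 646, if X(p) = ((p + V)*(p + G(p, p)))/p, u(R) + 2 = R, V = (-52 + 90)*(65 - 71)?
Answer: -34012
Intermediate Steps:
V = -228 (V = 38*(-6) = -228)
u(R) = -2 + R
X(p) = -456 + 2*p (X(p) = ((p - 228)*(p + p))/p = ((-228 + p)*(2*p))/p = (2*p*(-228 + p))/p = -456 + 2*p)
(-32926 + X(u(-1*(-10)))) - 646 = (-32926 + (-456 + 2*(-2 - 1*(-10)))) - 646 = (-32926 + (-456 + 2*(-2 + 10))) - 646 = (-32926 + (-456 + 2*8)) - 646 = (-32926 + (-456 + 16)) - 646 = (-32926 - 440) - 646 = -33366 - 646 = -34012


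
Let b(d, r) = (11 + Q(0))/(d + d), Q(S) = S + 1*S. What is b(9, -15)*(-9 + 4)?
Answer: -55/18 ≈ -3.0556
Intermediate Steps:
Q(S) = 2*S (Q(S) = S + S = 2*S)
b(d, r) = 11/(2*d) (b(d, r) = (11 + 2*0)/(d + d) = (11 + 0)/((2*d)) = 11*(1/(2*d)) = 11/(2*d))
b(9, -15)*(-9 + 4) = ((11/2)/9)*(-9 + 4) = ((11/2)*(⅑))*(-5) = (11/18)*(-5) = -55/18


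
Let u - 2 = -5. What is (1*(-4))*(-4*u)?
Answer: -48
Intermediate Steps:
u = -3 (u = 2 - 5 = -3)
(1*(-4))*(-4*u) = (1*(-4))*(-4*(-3)) = -4*12 = -48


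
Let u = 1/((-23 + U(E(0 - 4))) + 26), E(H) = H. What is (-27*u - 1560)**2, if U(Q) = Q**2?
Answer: 880130889/361 ≈ 2.4380e+6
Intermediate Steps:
u = 1/19 (u = 1/((-23 + (0 - 4)**2) + 26) = 1/((-23 + (-4)**2) + 26) = 1/((-23 + 16) + 26) = 1/(-7 + 26) = 1/19 ≈ 0.052632)
(-27*u - 1560)**2 = (-27*1/19 - 1560)**2 = (-27/19 - 1560)**2 = (-29667/19)**2 = 880130889/361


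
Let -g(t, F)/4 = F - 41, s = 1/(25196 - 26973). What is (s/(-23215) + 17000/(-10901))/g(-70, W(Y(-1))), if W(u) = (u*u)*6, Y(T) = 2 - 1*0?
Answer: -701301924099/30579569573740 ≈ -0.022934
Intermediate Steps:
s = -1/1777 (s = 1/(-1777) = -1/1777 ≈ -0.00056275)
Y(T) = 2 (Y(T) = 2 + 0 = 2)
W(u) = 6*u² (W(u) = u²*6 = 6*u²)
g(t, F) = 164 - 4*F (g(t, F) = -4*(F - 41) = -4*(-41 + F) = 164 - 4*F)
(s/(-23215) + 17000/(-10901))/g(-70, W(Y(-1))) = (-1/1777/(-23215) + 17000/(-10901))/(164 - 24*2²) = (-1/1777*(-1/23215) + 17000*(-1/10901))/(164 - 24*4) = (1/41253055 - 17000/10901)/(164 - 4*24) = -701301924099/(449699552555*(164 - 96)) = -701301924099/449699552555/68 = -701301924099/449699552555*1/68 = -701301924099/30579569573740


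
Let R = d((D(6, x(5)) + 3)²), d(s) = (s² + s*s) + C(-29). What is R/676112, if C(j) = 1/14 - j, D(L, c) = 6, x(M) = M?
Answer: 184115/9465568 ≈ 0.019451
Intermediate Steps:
C(j) = 1/14 - j
d(s) = 407/14 + 2*s² (d(s) = (s² + s*s) + (1/14 - 1*(-29)) = (s² + s²) + (1/14 + 29) = 2*s² + 407/14 = 407/14 + 2*s²)
R = 184115/14 (R = 407/14 + 2*((6 + 3)²)² = 407/14 + 2*(9²)² = 407/14 + 2*81² = 407/14 + 2*6561 = 407/14 + 13122 = 184115/14 ≈ 13151.)
R/676112 = (184115/14)/676112 = (184115/14)*(1/676112) = 184115/9465568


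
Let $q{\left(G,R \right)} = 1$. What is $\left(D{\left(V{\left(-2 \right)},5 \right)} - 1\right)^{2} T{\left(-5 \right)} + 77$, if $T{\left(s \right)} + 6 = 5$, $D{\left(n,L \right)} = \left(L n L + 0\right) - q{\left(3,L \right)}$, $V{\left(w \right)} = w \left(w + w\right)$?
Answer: $-39127$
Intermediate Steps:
$V{\left(w \right)} = 2 w^{2}$ ($V{\left(w \right)} = w 2 w = 2 w^{2}$)
$D{\left(n,L \right)} = -1 + n L^{2}$ ($D{\left(n,L \right)} = \left(L n L + 0\right) - 1 = \left(n L^{2} + 0\right) - 1 = n L^{2} - 1 = -1 + n L^{2}$)
$T{\left(s \right)} = -1$ ($T{\left(s \right)} = -6 + 5 = -1$)
$\left(D{\left(V{\left(-2 \right)},5 \right)} - 1\right)^{2} T{\left(-5 \right)} + 77 = \left(\left(-1 + 2 \left(-2\right)^{2} \cdot 5^{2}\right) - 1\right)^{2} \left(-1\right) + 77 = \left(\left(-1 + 2 \cdot 4 \cdot 25\right) - 1\right)^{2} \left(-1\right) + 77 = \left(\left(-1 + 8 \cdot 25\right) - 1\right)^{2} \left(-1\right) + 77 = \left(\left(-1 + 200\right) - 1\right)^{2} \left(-1\right) + 77 = \left(199 - 1\right)^{2} \left(-1\right) + 77 = 198^{2} \left(-1\right) + 77 = 39204 \left(-1\right) + 77 = -39204 + 77 = -39127$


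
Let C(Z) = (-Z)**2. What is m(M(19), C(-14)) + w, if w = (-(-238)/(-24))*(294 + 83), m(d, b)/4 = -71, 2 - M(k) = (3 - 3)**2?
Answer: -48271/12 ≈ -4022.6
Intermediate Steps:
C(Z) = Z**2
M(k) = 2 (M(k) = 2 - (3 - 3)**2 = 2 - 1*0**2 = 2 - 1*0 = 2 + 0 = 2)
m(d, b) = -284 (m(d, b) = 4*(-71) = -284)
w = -44863/12 (w = -(-238)*(-1)/24*377 = -1*119/12*377 = -119/12*377 = -44863/12 ≈ -3738.6)
m(M(19), C(-14)) + w = -284 - 44863/12 = -48271/12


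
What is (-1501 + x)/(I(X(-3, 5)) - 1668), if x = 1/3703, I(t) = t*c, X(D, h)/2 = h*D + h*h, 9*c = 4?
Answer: 25011909/27646598 ≈ 0.90470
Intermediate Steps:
c = 4/9 (c = (⅑)*4 = 4/9 ≈ 0.44444)
X(D, h) = 2*h² + 2*D*h (X(D, h) = 2*(h*D + h*h) = 2*(D*h + h²) = 2*(h² + D*h) = 2*h² + 2*D*h)
I(t) = 4*t/9 (I(t) = t*(4/9) = 4*t/9)
x = 1/3703 ≈ 0.00027005
(-1501 + x)/(I(X(-3, 5)) - 1668) = (-1501 + 1/3703)/(4*(2*5*(-3 + 5))/9 - 1668) = -5558202/(3703*(4*(2*5*2)/9 - 1668)) = -5558202/(3703*((4/9)*20 - 1668)) = -5558202/(3703*(80/9 - 1668)) = -5558202/(3703*(-14932/9)) = -5558202/3703*(-9/14932) = 25011909/27646598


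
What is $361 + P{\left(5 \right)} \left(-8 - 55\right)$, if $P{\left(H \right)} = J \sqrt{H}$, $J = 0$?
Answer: $361$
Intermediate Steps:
$P{\left(H \right)} = 0$ ($P{\left(H \right)} = 0 \sqrt{H} = 0$)
$361 + P{\left(5 \right)} \left(-8 - 55\right) = 361 + 0 \left(-8 - 55\right) = 361 + 0 \left(-63\right) = 361 + 0 = 361$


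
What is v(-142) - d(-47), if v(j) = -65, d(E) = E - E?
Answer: -65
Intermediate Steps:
d(E) = 0
v(-142) - d(-47) = -65 - 1*0 = -65 + 0 = -65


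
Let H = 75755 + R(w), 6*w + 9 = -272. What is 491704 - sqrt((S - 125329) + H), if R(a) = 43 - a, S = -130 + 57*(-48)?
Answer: 491704 - I*sqrt(1884606)/6 ≈ 4.917e+5 - 228.8*I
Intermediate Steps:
S = -2866 (S = -130 - 2736 = -2866)
w = -281/6 (w = -3/2 + (1/6)*(-272) = -3/2 - 136/3 = -281/6 ≈ -46.833)
H = 455069/6 (H = 75755 + (43 - 1*(-281/6)) = 75755 + (43 + 281/6) = 75755 + 539/6 = 455069/6 ≈ 75845.)
491704 - sqrt((S - 125329) + H) = 491704 - sqrt((-2866 - 125329) + 455069/6) = 491704 - sqrt(-128195 + 455069/6) = 491704 - sqrt(-314101/6) = 491704 - I*sqrt(1884606)/6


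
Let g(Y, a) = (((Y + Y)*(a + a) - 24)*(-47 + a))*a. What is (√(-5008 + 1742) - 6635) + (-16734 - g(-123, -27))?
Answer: -26516849 + I*√3266 ≈ -2.6517e+7 + 57.149*I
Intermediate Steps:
g(Y, a) = a*(-47 + a)*(-24 + 4*Y*a) (g(Y, a) = (((2*Y)*(2*a) - 24)*(-47 + a))*a = ((4*Y*a - 24)*(-47 + a))*a = ((-24 + 4*Y*a)*(-47 + a))*a = ((-47 + a)*(-24 + 4*Y*a))*a = a*(-47 + a)*(-24 + 4*Y*a))
(√(-5008 + 1742) - 6635) + (-16734 - g(-123, -27)) = (√(-5008 + 1742) - 6635) + (-16734 - 4*(-27)*(282 - 6*(-27) - 123*(-27)² - 47*(-123)*(-27))) = (√(-3266) - 6635) + (-16734 - 4*(-27)*(282 + 162 - 123*729 - 156087)) = (I*√3266 - 6635) + (-16734 - 4*(-27)*(282 + 162 - 89667 - 156087)) = (-6635 + I*√3266) + (-16734 - 4*(-27)*(-245310)) = (-6635 + I*√3266) + (-16734 - 1*26493480) = (-6635 + I*√3266) + (-16734 - 26493480) = (-6635 + I*√3266) - 26510214 = -26516849 + I*√3266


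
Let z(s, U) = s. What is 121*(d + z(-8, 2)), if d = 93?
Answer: 10285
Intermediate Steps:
121*(d + z(-8, 2)) = 121*(93 - 8) = 121*85 = 10285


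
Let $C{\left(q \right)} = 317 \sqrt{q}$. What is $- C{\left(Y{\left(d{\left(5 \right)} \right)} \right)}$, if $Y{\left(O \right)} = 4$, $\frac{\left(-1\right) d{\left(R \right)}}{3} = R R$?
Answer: $-634$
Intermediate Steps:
$d{\left(R \right)} = - 3 R^{2}$ ($d{\left(R \right)} = - 3 R R = - 3 R^{2}$)
$- C{\left(Y{\left(d{\left(5 \right)} \right)} \right)} = - 317 \sqrt{4} = - 317 \cdot 2 = \left(-1\right) 634 = -634$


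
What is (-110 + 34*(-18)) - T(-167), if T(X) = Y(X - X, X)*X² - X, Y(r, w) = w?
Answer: 4656574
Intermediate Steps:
T(X) = X³ - X (T(X) = X*X² - X = X³ - X)
(-110 + 34*(-18)) - T(-167) = (-110 + 34*(-18)) - ((-167)³ - 1*(-167)) = (-110 - 612) - (-4657463 + 167) = -722 - 1*(-4657296) = -722 + 4657296 = 4656574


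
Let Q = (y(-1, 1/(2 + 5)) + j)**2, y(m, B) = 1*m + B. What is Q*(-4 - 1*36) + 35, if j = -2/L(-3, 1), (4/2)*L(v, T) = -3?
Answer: 11435/441 ≈ 25.930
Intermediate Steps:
L(v, T) = -3/2 (L(v, T) = (1/2)*(-3) = -3/2)
y(m, B) = B + m (y(m, B) = m + B = B + m)
j = 4/3 (j = -2/(-3/2) = -2*(-2/3) = 4/3 ≈ 1.3333)
Q = 100/441 (Q = ((1/(2 + 5) - 1) + 4/3)**2 = ((1/7 - 1) + 4/3)**2 = (-6/7 + 4/3)**2 = (10/21)**2 = 100/441 ≈ 0.22676)
Q*(-4 - 1*36) + 35 = 100*(-4 - 1*36)/441 + 35 = 100*(-4 - 36)/441 + 35 = (100/441)*(-40) + 35 = -4000/441 + 35 = 11435/441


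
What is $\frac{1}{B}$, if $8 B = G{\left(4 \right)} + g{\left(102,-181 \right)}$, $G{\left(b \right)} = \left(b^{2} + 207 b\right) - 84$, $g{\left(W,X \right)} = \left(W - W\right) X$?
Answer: $\frac{1}{95} \approx 0.010526$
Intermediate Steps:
$g{\left(W,X \right)} = 0$ ($g{\left(W,X \right)} = 0 X = 0$)
$G{\left(b \right)} = -84 + b^{2} + 207 b$
$B = 95$ ($B = \frac{\left(-84 + 4^{2} + 207 \cdot 4\right) + 0}{8} = \frac{\left(-84 + 16 + 828\right) + 0}{8} = \frac{760 + 0}{8} = \frac{1}{8} \cdot 760 = 95$)
$\frac{1}{B} = \frac{1}{95}$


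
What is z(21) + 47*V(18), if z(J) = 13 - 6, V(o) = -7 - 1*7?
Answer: -651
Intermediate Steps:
V(o) = -14 (V(o) = -7 - 7 = -14)
z(J) = 7
z(21) + 47*V(18) = 7 + 47*(-14) = 7 - 658 = -651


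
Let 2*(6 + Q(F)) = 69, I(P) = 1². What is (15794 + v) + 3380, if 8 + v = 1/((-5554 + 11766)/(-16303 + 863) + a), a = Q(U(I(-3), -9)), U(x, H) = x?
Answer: 2078690722/108457 ≈ 19166.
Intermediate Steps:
I(P) = 1
Q(F) = 57/2 (Q(F) = -6 + (½)*69 = -6 + 69/2 = 57/2)
a = 57/2 ≈ 28.500
v = -863796/108457 (v = -8 + 1/((-5554 + 11766)/(-16303 + 863) + 57/2) = -8 + 1/(6212/(-15440) + 57/2) = -8 + 1/(6212*(-1/15440) + 57/2) = -8 + 1/(-1553/3860 + 57/2) = -8 + 1/(108457/3860) = -8 + 3860/108457 = -863796/108457 ≈ -7.9644)
(15794 + v) + 3380 = (15794 - 863796/108457) + 3380 = 1712106062/108457 + 3380 = 2078690722/108457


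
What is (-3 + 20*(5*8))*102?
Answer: 81294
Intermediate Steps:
(-3 + 20*(5*8))*102 = (-3 + 20*40)*102 = (-3 + 800)*102 = 797*102 = 81294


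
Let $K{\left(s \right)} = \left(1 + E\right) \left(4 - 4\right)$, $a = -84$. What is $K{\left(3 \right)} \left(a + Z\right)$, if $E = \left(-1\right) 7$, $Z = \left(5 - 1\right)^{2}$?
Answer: $0$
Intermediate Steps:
$Z = 16$ ($Z = 4^{2} = 16$)
$E = -7$
$K{\left(s \right)} = 0$ ($K{\left(s \right)} = \left(1 - 7\right) \left(4 - 4\right) = \left(-6\right) 0 = 0$)
$K{\left(3 \right)} \left(a + Z\right) = 0 \left(-84 + 16\right) = 0 \left(-68\right) = 0$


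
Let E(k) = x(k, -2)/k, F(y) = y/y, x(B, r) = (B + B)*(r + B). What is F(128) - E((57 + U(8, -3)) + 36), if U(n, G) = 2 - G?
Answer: -191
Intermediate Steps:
x(B, r) = 2*B*(B + r) (x(B, r) = (2*B)*(B + r) = 2*B*(B + r))
F(y) = 1
E(k) = -4 + 2*k (E(k) = (2*k*(k - 2))/k = (2*k*(-2 + k))/k = -4 + 2*k)
F(128) - E((57 + U(8, -3)) + 36) = 1 - (-4 + 2*((57 + (2 - 1*(-3))) + 36)) = 1 - (-4 + 2*((57 + (2 + 3)) + 36)) = 1 - (-4 + 2*((57 + 5) + 36)) = 1 - (-4 + 2*(62 + 36)) = 1 - (-4 + 2*98) = 1 - (-4 + 196) = 1 - 1*192 = 1 - 192 = -191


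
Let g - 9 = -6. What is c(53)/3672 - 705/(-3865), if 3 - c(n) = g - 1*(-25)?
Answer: 498427/2838456 ≈ 0.17560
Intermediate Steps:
g = 3 (g = 9 - 6 = 3)
c(n) = -25 (c(n) = 3 - (3 - 1*(-25)) = 3 - (3 + 25) = 3 - 1*28 = 3 - 28 = -25)
c(53)/3672 - 705/(-3865) = -25/3672 - 705/(-3865) = -25*1/3672 - 705*(-1/3865) = -25/3672 + 141/773 = 498427/2838456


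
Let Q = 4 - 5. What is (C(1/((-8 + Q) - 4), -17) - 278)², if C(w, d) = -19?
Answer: 88209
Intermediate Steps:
Q = -1
(C(1/((-8 + Q) - 4), -17) - 278)² = (-19 - 278)² = (-297)² = 88209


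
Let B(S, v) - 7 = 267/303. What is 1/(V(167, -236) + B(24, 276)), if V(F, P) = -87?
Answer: -101/7991 ≈ -0.012639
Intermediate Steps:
B(S, v) = 796/101 (B(S, v) = 7 + 267/303 = 7 + 267*(1/303) = 7 + 89/101 = 796/101)
1/(V(167, -236) + B(24, 276)) = 1/(-87 + 796/101) = 1/(-7991/101) = -101/7991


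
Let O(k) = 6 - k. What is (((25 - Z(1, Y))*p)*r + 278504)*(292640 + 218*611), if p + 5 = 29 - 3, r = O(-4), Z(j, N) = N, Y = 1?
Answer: 120743809872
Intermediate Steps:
r = 10 (r = 6 - 1*(-4) = 6 + 4 = 10)
p = 21 (p = -5 + (29 - 3) = -5 + 26 = 21)
(((25 - Z(1, Y))*p)*r + 278504)*(292640 + 218*611) = (((25 - 1*1)*21)*10 + 278504)*(292640 + 218*611) = (((25 - 1)*21)*10 + 278504)*(292640 + 133198) = ((24*21)*10 + 278504)*425838 = (504*10 + 278504)*425838 = (5040 + 278504)*425838 = 283544*425838 = 120743809872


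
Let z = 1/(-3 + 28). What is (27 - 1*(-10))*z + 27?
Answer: 712/25 ≈ 28.480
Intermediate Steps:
z = 1/25 ≈ 0.040000
(27 - 1*(-10))*z + 27 = (27 - 1*(-10))*(1/25) + 27 = (27 + 10)*(1/25) + 27 = 37*(1/25) + 27 = 37/25 + 27 = 712/25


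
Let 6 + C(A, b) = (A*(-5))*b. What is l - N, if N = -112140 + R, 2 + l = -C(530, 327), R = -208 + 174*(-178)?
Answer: 1009874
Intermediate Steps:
R = -31180 (R = -208 - 30972 = -31180)
C(A, b) = -6 - 5*A*b (C(A, b) = -6 + (A*(-5))*b = -6 + (-5*A)*b = -6 - 5*A*b)
l = 866554 (l = -2 - (-6 - 5*530*327) = -2 - (-6 - 866550) = -2 - 1*(-866556) = -2 + 866556 = 866554)
N = -143320 (N = -112140 - 31180 = -143320)
l - N = 866554 - 1*(-143320) = 866554 + 143320 = 1009874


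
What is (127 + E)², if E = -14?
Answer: 12769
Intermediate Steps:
(127 + E)² = (127 - 14)² = 113² = 12769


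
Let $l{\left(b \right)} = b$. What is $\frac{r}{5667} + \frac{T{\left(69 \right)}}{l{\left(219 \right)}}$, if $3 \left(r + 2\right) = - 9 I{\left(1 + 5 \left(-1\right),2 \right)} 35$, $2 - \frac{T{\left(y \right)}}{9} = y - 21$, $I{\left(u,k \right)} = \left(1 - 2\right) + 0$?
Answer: $- \frac{774527}{413691} \approx -1.8722$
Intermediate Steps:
$I{\left(u,k \right)} = -1$ ($I{\left(u,k \right)} = -1 + 0 = -1$)
$T{\left(y \right)} = 207 - 9 y$ ($T{\left(y \right)} = 18 - 9 \left(y - 21\right) = 18 - 9 \left(-21 + y\right) = 18 - \left(-189 + 9 y\right) = 207 - 9 y$)
$r = 103$ ($r = -2 + \frac{\left(-9\right) \left(-1\right) 35}{3} = -2 + \frac{9 \cdot 35}{3} = -2 + \frac{1}{3} \cdot 315 = -2 + 105 = 103$)
$\frac{r}{5667} + \frac{T{\left(69 \right)}}{l{\left(219 \right)}} = \frac{103}{5667} + \frac{207 - 621}{219} = 103 \cdot \frac{1}{5667} + \left(207 - 621\right) \frac{1}{219} = \frac{103}{5667} - \frac{138}{73} = - \frac{774527}{413691}$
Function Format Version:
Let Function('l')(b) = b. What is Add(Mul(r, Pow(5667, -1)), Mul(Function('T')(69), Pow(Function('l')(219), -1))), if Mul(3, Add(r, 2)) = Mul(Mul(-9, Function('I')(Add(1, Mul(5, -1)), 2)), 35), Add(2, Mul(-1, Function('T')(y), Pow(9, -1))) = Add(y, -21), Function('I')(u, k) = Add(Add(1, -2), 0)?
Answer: Rational(-774527, 413691) ≈ -1.8722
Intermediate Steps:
Function('I')(u, k) = -1 (Function('I')(u, k) = Add(-1, 0) = -1)
Function('T')(y) = Add(207, Mul(-9, y)) (Function('T')(y) = Add(18, Mul(-9, Add(y, -21))) = Add(18, Mul(-9, Add(-21, y))) = Add(18, Add(189, Mul(-9, y))) = Add(207, Mul(-9, y)))
r = 103 (r = Add(-2, Mul(Rational(1, 3), Mul(Mul(-9, -1), 35))) = Add(-2, Mul(Rational(1, 3), Mul(9, 35))) = Add(-2, Mul(Rational(1, 3), 315)) = Add(-2, 105) = 103)
Add(Mul(r, Pow(5667, -1)), Mul(Function('T')(69), Pow(Function('l')(219), -1))) = Add(Mul(103, Pow(5667, -1)), Mul(Add(207, Mul(-9, 69)), Pow(219, -1))) = Add(Mul(103, Rational(1, 5667)), Mul(Add(207, -621), Rational(1, 219))) = Add(Rational(103, 5667), Mul(-414, Rational(1, 219))) = Add(Rational(103, 5667), Rational(-138, 73)) = Rational(-774527, 413691)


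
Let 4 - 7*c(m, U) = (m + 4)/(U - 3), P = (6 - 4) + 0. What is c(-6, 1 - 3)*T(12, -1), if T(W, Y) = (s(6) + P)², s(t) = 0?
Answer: 72/35 ≈ 2.0571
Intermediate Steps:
P = 2 (P = 2 + 0 = 2)
c(m, U) = 4/7 - (4 + m)/(7*(-3 + U)) (c(m, U) = 4/7 - (m + 4)/(7*(U - 3)) = 4/7 - (4 + m)/(7*(-3 + U)))
T(W, Y) = 4 (T(W, Y) = (0 + 2)² = 2² = 4)
c(-6, 1 - 3)*T(12, -1) = ((-16 - 1*(-6) + 4*(1 - 3))/(7*(-3 + (1 - 3))))*4 = ((-16 + 6 + 4*(-2))/(7*(-3 - 2)))*4 = ((⅐)*(-16 + 6 - 8)/(-5))*4 = ((⅐)*(-⅕)*(-18))*4 = (18/35)*4 = 72/35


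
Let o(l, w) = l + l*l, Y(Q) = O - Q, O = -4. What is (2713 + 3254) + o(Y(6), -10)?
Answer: 6057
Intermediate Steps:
Y(Q) = -4 - Q
o(l, w) = l + l**2
(2713 + 3254) + o(Y(6), -10) = (2713 + 3254) + (-4 - 1*6)*(1 + (-4 - 1*6)) = 5967 + (-4 - 6)*(1 + (-4 - 6)) = 5967 - 10*(1 - 10) = 5967 - 10*(-9) = 5967 + 90 = 6057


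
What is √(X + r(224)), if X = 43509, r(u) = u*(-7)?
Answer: √41941 ≈ 204.79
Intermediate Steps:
r(u) = -7*u
√(X + r(224)) = √(43509 - 7*224) = √(43509 - 1568) = √41941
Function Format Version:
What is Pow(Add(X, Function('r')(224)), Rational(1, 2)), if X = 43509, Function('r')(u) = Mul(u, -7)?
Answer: Pow(41941, Rational(1, 2)) ≈ 204.79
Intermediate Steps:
Function('r')(u) = Mul(-7, u)
Pow(Add(X, Function('r')(224)), Rational(1, 2)) = Pow(Add(43509, Mul(-7, 224)), Rational(1, 2)) = Pow(Add(43509, -1568), Rational(1, 2)) = Pow(41941, Rational(1, 2))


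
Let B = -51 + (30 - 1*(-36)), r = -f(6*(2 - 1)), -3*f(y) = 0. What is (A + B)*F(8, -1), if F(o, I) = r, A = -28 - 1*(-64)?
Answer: 0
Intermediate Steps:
f(y) = 0 (f(y) = -⅓*0 = 0)
r = 0 (r = -1*0 = 0)
A = 36 (A = -28 + 64 = 36)
F(o, I) = 0
B = 15 (B = -51 + (30 + 36) = -51 + 66 = 15)
(A + B)*F(8, -1) = (36 + 15)*0 = 51*0 = 0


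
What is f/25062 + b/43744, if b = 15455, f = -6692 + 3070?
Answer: 114446221/548156064 ≈ 0.20878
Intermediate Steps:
f = -3622
f/25062 + b/43744 = -3622/25062 + 15455/43744 = -3622*1/25062 + 15455*(1/43744) = -1811/12531 + 15455/43744 = 114446221/548156064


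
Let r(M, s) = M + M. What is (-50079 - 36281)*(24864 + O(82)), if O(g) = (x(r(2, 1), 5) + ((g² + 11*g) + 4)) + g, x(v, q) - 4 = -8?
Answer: -2812917920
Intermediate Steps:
r(M, s) = 2*M
x(v, q) = -4 (x(v, q) = 4 - 8 = -4)
O(g) = g² + 12*g (O(g) = (-4 + ((g² + 11*g) + 4)) + g = (-4 + (4 + g² + 11*g)) + g = (g² + 11*g) + g = g² + 12*g)
(-50079 - 36281)*(24864 + O(82)) = (-50079 - 36281)*(24864 + 82*(12 + 82)) = -86360*(24864 + 82*94) = -86360*(24864 + 7708) = -86360*32572 = -2812917920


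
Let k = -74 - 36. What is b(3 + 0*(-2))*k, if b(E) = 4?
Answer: -440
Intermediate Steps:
k = -110
b(3 + 0*(-2))*k = 4*(-110) = -440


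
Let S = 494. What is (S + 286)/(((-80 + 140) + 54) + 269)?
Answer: 780/383 ≈ 2.0366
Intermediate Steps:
(S + 286)/(((-80 + 140) + 54) + 269) = (494 + 286)/(((-80 + 140) + 54) + 269) = 780/((60 + 54) + 269) = 780/(114 + 269) = 780/383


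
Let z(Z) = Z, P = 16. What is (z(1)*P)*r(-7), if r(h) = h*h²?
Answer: -5488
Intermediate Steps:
r(h) = h³
(z(1)*P)*r(-7) = (1*16)*(-7)³ = 16*(-343) = -5488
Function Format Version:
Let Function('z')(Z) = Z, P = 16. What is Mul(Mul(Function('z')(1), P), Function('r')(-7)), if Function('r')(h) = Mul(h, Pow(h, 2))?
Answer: -5488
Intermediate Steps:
Function('r')(h) = Pow(h, 3)
Mul(Mul(Function('z')(1), P), Function('r')(-7)) = Mul(Mul(1, 16), Pow(-7, 3)) = Mul(16, -343) = -5488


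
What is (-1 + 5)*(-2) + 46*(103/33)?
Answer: 4474/33 ≈ 135.58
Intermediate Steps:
(-1 + 5)*(-2) + 46*(103/33) = 4*(-2) + 46*(103*(1/33)) = -8 + 46*(103/33) = -8 + 4738/33 = 4474/33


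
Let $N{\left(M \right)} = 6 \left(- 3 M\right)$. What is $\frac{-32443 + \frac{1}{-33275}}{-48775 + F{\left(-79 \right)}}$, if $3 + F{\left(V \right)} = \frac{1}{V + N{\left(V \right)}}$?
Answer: $\frac{1449823329318}{2179807083575} \approx 0.66512$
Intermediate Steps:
$N{\left(M \right)} = - 18 M$
$F{\left(V \right)} = -3 - \frac{1}{17 V}$ ($F{\left(V \right)} = -3 + \frac{1}{V - 18 V} = -3 + \frac{1}{\left(-17\right) V} = -3 - \frac{1}{17 V}$)
$\frac{-32443 + \frac{1}{-33275}}{-48775 + F{\left(-79 \right)}} = \frac{-32443 + \frac{1}{-33275}}{-48775 - \left(3 + \frac{1}{17 \left(-79\right)}\right)} = \frac{-32443 - \frac{1}{33275}}{-48775 - \frac{4028}{1343}} = - \frac{1079540826}{33275 \left(-48775 + \left(-3 + \frac{1}{1343}\right)\right)} = - \frac{1079540826}{33275 \left(-48775 - \frac{4028}{1343}\right)} = - \frac{1079540826}{33275 \left(- \frac{65508853}{1343}\right)} = \left(- \frac{1079540826}{33275}\right) \left(- \frac{1343}{65508853}\right) = \frac{1449823329318}{2179807083575}$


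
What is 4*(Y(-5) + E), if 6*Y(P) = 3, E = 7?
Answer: 30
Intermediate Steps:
Y(P) = ½ (Y(P) = (⅙)*3 = ½)
4*(Y(-5) + E) = 4*(½ + 7) = 4*(15/2) = 30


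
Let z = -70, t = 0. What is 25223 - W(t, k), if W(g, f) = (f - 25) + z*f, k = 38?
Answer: 27870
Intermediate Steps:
W(g, f) = -25 - 69*f (W(g, f) = (f - 25) - 70*f = (-25 + f) - 70*f = -25 - 69*f)
25223 - W(t, k) = 25223 - (-25 - 69*38) = 25223 - (-25 - 2622) = 25223 - 1*(-2647) = 25223 + 2647 = 27870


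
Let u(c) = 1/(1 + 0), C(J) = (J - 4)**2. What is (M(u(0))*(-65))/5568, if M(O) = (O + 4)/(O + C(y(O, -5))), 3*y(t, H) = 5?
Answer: -975/107648 ≈ -0.0090573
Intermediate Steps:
y(t, H) = 5/3 (y(t, H) = (1/3)*5 = 5/3)
C(J) = (-4 + J)**2
u(c) = 1 (u(c) = 1/1 = 1)
M(O) = (4 + O)/(49/9 + O) (M(O) = (O + 4)/(O + (-4 + 5/3)**2) = (4 + O)/(O + (-7/3)**2) = (4 + O)/(O + 49/9) = (4 + O)/(49/9 + O))
(M(u(0))*(-65))/5568 = ((9*(4 + 1)/(49 + 9*1))*(-65))/5568 = ((9*5/(49 + 9))*(-65))*(1/5568) = ((9*5/58)*(-65))*(1/5568) = ((9*(1/58)*5)*(-65))*(1/5568) = ((45/58)*(-65))*(1/5568) = -2925/58*1/5568 = -975/107648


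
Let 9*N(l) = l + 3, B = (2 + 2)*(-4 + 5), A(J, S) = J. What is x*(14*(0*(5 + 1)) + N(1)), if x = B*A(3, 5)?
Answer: 16/3 ≈ 5.3333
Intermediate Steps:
B = 4 (B = 4*1 = 4)
N(l) = ⅓ + l/9 (N(l) = (l + 3)/9 = (3 + l)/9 = ⅓ + l/9)
x = 12 (x = 4*3 = 12)
x*(14*(0*(5 + 1)) + N(1)) = 12*(14*(0*(5 + 1)) + (⅓ + (⅑)*1)) = 12*(14*(0*6) + (⅓ + ⅑)) = 12*(14*0 + 4/9) = 12*(0 + 4/9) = 12*(4/9) = 16/3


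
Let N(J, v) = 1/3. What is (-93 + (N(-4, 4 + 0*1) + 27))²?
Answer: 38809/9 ≈ 4312.1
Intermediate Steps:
N(J, v) = ⅓
(-93 + (N(-4, 4 + 0*1) + 27))² = (-93 + (⅓ + 27))² = (-93 + 82/3)² = (-197/3)² = 38809/9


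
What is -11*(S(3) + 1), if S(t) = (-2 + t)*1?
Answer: -22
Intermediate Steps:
S(t) = -2 + t
-11*(S(3) + 1) = -11*((-2 + 3) + 1) = -11*(1 + 1) = -11*2 = -22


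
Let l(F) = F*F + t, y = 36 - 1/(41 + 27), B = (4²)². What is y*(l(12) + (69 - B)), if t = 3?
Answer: -24470/17 ≈ -1439.4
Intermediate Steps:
B = 256 (B = 16² = 256)
y = 2447/68 (y = 36 - 1/68 = 2447/68 ≈ 35.985)
l(F) = 3 + F² (l(F) = F*F + 3 = F² + 3 = 3 + F²)
y*(l(12) + (69 - B)) = 2447*((3 + 12²) + (69 - 1*256))/68 = 2447*((3 + 144) + (69 - 256))/68 = 2447*(147 - 187)/68 = (2447/68)*(-40) = -24470/17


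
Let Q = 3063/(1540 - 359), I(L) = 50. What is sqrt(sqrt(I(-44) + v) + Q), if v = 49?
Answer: sqrt(3617403 + 4184283*sqrt(11))/1181 ≈ 3.5417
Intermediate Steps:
Q = 3063/1181 ≈ 2.5936
sqrt(sqrt(I(-44) + v) + Q) = sqrt(sqrt(50 + 49) + 3063/1181) = sqrt(sqrt(99) + 3063/1181) = sqrt(3*sqrt(11) + 3063/1181) = sqrt(3063/1181 + 3*sqrt(11))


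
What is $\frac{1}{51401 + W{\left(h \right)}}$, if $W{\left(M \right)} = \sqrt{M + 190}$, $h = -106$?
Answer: $\frac{7343}{377437531} - \frac{2 \sqrt{21}}{2642062717} \approx 1.9451 \cdot 10^{-5}$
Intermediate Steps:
$W{\left(M \right)} = \sqrt{190 + M}$
$\frac{1}{51401 + W{\left(h \right)}} = \frac{1}{51401 + \sqrt{190 - 106}} = \frac{1}{51401 + \sqrt{84}} = \frac{1}{51401 + 2 \sqrt{21}}$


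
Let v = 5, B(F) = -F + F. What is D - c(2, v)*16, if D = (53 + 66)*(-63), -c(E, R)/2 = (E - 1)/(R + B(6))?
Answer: -37453/5 ≈ -7490.6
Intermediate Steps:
B(F) = 0
c(E, R) = -2*(-1 + E)/R (c(E, R) = -2*(E - 1)/(R + 0) = -2*(-1 + E)/R)
D = -7497 (D = 119*(-63) = -7497)
D - c(2, v)*16 = -7497 - 2*(1 - 1*2)/5*16 = -7497 - 2*(⅕)*(1 - 2)*16 = -7497 - 2*(⅕)*(-1)*16 = -7497 - (-2)*16/5 = -7497 - 1*(-32/5) = -7497 + 32/5 = -37453/5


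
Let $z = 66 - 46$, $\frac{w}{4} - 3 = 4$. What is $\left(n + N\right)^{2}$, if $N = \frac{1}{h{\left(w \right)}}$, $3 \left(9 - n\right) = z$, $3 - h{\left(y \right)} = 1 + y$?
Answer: $\frac{32041}{6084} \approx 5.2664$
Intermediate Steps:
$w = 28$ ($w = 12 + 4 \cdot 4 = 12 + 16 = 28$)
$h{\left(y \right)} = 2 - y$ ($h{\left(y \right)} = 3 - \left(1 + y\right) = 2 - y$)
$z = 20$ ($z = 66 - 46 = 20$)
$n = \frac{7}{3}$ ($n = 9 - \frac{20}{3} = \frac{7}{3} \approx 2.3333$)
$N = - \frac{1}{26}$ ($N = \frac{1}{2 - 28} = \frac{1}{-26} = - \frac{1}{26} \approx -0.038462$)
$\left(n + N\right)^{2} = \left(\frac{7}{3} - \frac{1}{26}\right)^{2} = \left(\frac{179}{78}\right)^{2} = \frac{32041}{6084}$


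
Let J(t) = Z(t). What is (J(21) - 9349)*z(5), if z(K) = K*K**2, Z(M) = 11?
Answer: -1167250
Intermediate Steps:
J(t) = 11
z(K) = K**3
(J(21) - 9349)*z(5) = (11 - 9349)*5**3 = -9338*125 = -1167250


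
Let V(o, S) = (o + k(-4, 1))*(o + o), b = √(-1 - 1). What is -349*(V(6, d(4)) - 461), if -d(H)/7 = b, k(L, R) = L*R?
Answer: 152513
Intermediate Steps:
b = I*√2 (b = √(-2) = I*√2 ≈ 1.4142*I)
d(H) = -7*I*√2
V(o, S) = 2*o*(-4 + o) (V(o, S) = (o - 4*1)*(o + o) = (o - 4)*(2*o) = (-4 + o)*(2*o) = 2*o*(-4 + o))
-349*(V(6, d(4)) - 461) = -349*(2*6*(-4 + 6) - 461) = -349*(2*6*2 - 461) = -349*(24 - 461) = -349*(-437) = 152513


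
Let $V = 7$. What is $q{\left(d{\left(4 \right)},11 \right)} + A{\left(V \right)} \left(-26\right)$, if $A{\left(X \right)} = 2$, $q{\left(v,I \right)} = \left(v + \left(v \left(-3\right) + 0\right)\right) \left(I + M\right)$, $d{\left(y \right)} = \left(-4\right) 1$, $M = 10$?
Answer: $116$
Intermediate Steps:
$d{\left(y \right)} = -4$
$q{\left(v,I \right)} = - 2 v \left(10 + I\right)$ ($q{\left(v,I \right)} = \left(v + \left(v \left(-3\right) + 0\right)\right) \left(I + 10\right) = \left(v + \left(- 3 v + 0\right)\right) \left(10 + I\right) = \left(v - 3 v\right) \left(10 + I\right) = - 2 v \left(10 + I\right)$)
$q{\left(d{\left(4 \right)},11 \right)} + A{\left(V \right)} \left(-26\right) = \left(-2\right) \left(-4\right) \left(10 + 11\right) + 2 \left(-26\right) = \left(-2\right) \left(-4\right) 21 - 52 = 168 - 52 = 116$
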